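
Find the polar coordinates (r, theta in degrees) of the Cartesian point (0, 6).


r = sqrt(0^2 + 6^2) = 6
theta = atan2(6, 0) = 90 degrees

r = 6, theta = 90 degrees


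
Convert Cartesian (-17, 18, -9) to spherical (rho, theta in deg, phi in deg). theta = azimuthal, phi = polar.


rho = sqrt((-17)^2 + 18^2 + (-9)^2) = 26.3439
theta = atan2(18, -17) = 133.3634 deg
phi = acos(-9/26.3439) = 109.9765 deg

rho = 26.3439, theta = 133.3634 deg, phi = 109.9765 deg


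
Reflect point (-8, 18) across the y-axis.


Reflection across y-axis: (x, y) -> (-x, y)
(-8, 18) -> (8, 18)

(8, 18)


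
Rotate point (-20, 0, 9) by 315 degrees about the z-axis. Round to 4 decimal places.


x' = -20*cos(315) - 0*sin(315) = -14.1421
y' = -20*sin(315) + 0*cos(315) = 14.1421
z' = 9

(-14.1421, 14.1421, 9)


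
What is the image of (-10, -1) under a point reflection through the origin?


Reflection through origin: (x, y) -> (-x, -y)
(-10, -1) -> (10, 1)

(10, 1)


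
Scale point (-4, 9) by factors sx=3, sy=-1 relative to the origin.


Scaling: (x*sx, y*sy) = (-4*3, 9*-1) = (-12, -9)

(-12, -9)


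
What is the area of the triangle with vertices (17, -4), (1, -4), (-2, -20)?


Area = |x1(y2-y3) + x2(y3-y1) + x3(y1-y2)| / 2
= |17*(-4--20) + 1*(-20--4) + -2*(-4--4)| / 2
= 128

128


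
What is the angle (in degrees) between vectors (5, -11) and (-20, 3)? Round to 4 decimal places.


dot = 5*-20 + -11*3 = -133
|u| = 12.083, |v| = 20.2237
cos(angle) = -0.5443
angle = 122.9747 degrees

122.9747 degrees


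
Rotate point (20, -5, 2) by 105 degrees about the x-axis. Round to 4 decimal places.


x' = 20
y' = -5*cos(105) - 2*sin(105) = -0.6378
z' = -5*sin(105) + 2*cos(105) = -5.3473

(20, -0.6378, -5.3473)


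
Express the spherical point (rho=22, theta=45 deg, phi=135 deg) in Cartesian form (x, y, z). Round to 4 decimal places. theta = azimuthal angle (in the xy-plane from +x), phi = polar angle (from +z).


x = 22 * sin(135) * cos(45) = 11
y = 22 * sin(135) * sin(45) = 11
z = 22 * cos(135) = -15.5563

(11, 11, -15.5563)


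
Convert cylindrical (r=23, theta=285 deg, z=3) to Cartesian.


x = 23 * cos(285) = 5.9528
y = 23 * sin(285) = -22.2163
z = 3

(5.9528, -22.2163, 3)


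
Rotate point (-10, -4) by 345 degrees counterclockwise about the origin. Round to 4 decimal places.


x' = -10*cos(345) - -4*sin(345) = -10.6945
y' = -10*sin(345) + -4*cos(345) = -1.2755

(-10.6945, -1.2755)


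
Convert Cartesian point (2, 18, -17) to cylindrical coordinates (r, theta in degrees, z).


r = sqrt(2^2 + 18^2) = 18.1108
theta = atan2(18, 2) = 83.6598 deg
z = -17

r = 18.1108, theta = 83.6598 deg, z = -17


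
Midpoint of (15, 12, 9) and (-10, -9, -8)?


Midpoint = ((15+-10)/2, (12+-9)/2, (9+-8)/2) = (2.5, 1.5, 0.5)

(2.5, 1.5, 0.5)


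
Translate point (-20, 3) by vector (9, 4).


Translation: (x+dx, y+dy) = (-20+9, 3+4) = (-11, 7)

(-11, 7)


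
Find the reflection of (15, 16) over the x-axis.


Reflection across x-axis: (x, y) -> (x, -y)
(15, 16) -> (15, -16)

(15, -16)


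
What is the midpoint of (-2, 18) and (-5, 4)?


Midpoint = ((-2+-5)/2, (18+4)/2) = (-3.5, 11)

(-3.5, 11)


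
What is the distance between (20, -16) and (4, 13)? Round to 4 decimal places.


d = sqrt((4-20)^2 + (13--16)^2) = 33.121

33.121


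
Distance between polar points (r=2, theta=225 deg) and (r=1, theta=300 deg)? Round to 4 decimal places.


d = sqrt(r1^2 + r2^2 - 2*r1*r2*cos(t2-t1))
d = sqrt(2^2 + 1^2 - 2*2*1*cos(300-225)) = 1.9912

1.9912


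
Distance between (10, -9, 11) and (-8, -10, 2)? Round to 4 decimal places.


d = sqrt((-8-10)^2 + (-10--9)^2 + (2-11)^2) = 20.1494

20.1494


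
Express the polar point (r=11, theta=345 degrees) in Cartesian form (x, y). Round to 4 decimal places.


x = 11 * cos(345) = 10.6252
y = 11 * sin(345) = -2.847

(10.6252, -2.847)


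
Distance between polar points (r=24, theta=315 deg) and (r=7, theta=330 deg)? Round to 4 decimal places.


d = sqrt(r1^2 + r2^2 - 2*r1*r2*cos(t2-t1))
d = sqrt(24^2 + 7^2 - 2*24*7*cos(330-315)) = 17.3335

17.3335


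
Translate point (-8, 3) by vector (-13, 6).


Translation: (x+dx, y+dy) = (-8+-13, 3+6) = (-21, 9)

(-21, 9)


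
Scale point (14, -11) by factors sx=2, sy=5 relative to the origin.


Scaling: (x*sx, y*sy) = (14*2, -11*5) = (28, -55)

(28, -55)


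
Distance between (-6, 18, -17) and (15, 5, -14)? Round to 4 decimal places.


d = sqrt((15--6)^2 + (5-18)^2 + (-14--17)^2) = 24.8797

24.8797


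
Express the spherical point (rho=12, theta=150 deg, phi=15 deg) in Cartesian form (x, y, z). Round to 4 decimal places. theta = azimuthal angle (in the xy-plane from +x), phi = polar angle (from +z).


x = 12 * sin(15) * cos(150) = -2.6897
y = 12 * sin(15) * sin(150) = 1.5529
z = 12 * cos(15) = 11.5911

(-2.6897, 1.5529, 11.5911)


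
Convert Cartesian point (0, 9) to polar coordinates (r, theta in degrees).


r = sqrt(0^2 + 9^2) = 9
theta = atan2(9, 0) = 90 degrees

r = 9, theta = 90 degrees


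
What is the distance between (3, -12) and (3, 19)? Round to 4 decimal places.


d = sqrt((3-3)^2 + (19--12)^2) = 31

31


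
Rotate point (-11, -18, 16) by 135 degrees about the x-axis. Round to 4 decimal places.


x' = -11
y' = -18*cos(135) - 16*sin(135) = 1.4142
z' = -18*sin(135) + 16*cos(135) = -24.0416

(-11, 1.4142, -24.0416)


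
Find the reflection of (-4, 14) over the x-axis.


Reflection across x-axis: (x, y) -> (x, -y)
(-4, 14) -> (-4, -14)

(-4, -14)


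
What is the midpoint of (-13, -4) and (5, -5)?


Midpoint = ((-13+5)/2, (-4+-5)/2) = (-4, -4.5)

(-4, -4.5)


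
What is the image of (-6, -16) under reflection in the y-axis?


Reflection across y-axis: (x, y) -> (-x, y)
(-6, -16) -> (6, -16)

(6, -16)


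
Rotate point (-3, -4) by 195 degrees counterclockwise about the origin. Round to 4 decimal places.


x' = -3*cos(195) - -4*sin(195) = 1.8625
y' = -3*sin(195) + -4*cos(195) = 4.6402

(1.8625, 4.6402)


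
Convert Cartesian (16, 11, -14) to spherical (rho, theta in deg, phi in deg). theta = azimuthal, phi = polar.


rho = sqrt(16^2 + 11^2 + (-14)^2) = 23.9374
theta = atan2(11, 16) = 34.5085 deg
phi = acos(-14/23.9374) = 125.793 deg

rho = 23.9374, theta = 34.5085 deg, phi = 125.793 deg


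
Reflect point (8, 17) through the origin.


Reflection through origin: (x, y) -> (-x, -y)
(8, 17) -> (-8, -17)

(-8, -17)


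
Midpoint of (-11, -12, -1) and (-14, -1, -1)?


Midpoint = ((-11+-14)/2, (-12+-1)/2, (-1+-1)/2) = (-12.5, -6.5, -1)

(-12.5, -6.5, -1)


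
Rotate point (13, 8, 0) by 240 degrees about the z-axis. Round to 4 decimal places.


x' = 13*cos(240) - 8*sin(240) = 0.4282
y' = 13*sin(240) + 8*cos(240) = -15.2583
z' = 0

(0.4282, -15.2583, 0)


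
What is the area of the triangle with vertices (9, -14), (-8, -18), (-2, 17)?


Area = |x1(y2-y3) + x2(y3-y1) + x3(y1-y2)| / 2
= |9*(-18-17) + -8*(17--14) + -2*(-14--18)| / 2
= 285.5

285.5


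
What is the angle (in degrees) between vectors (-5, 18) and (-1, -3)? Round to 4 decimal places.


dot = -5*-1 + 18*-3 = -49
|u| = 18.6815, |v| = 3.1623
cos(angle) = -0.8294
angle = 146.0409 degrees

146.0409 degrees


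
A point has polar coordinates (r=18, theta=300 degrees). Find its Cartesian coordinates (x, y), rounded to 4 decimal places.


x = 18 * cos(300) = 9
y = 18 * sin(300) = -15.5885

(9, -15.5885)


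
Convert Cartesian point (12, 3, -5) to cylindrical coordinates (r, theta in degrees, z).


r = sqrt(12^2 + 3^2) = 12.3693
theta = atan2(3, 12) = 14.0362 deg
z = -5

r = 12.3693, theta = 14.0362 deg, z = -5


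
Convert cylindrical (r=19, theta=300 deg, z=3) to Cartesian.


x = 19 * cos(300) = 9.5
y = 19 * sin(300) = -16.4545
z = 3

(9.5, -16.4545, 3)


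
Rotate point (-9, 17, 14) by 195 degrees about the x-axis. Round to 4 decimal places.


x' = -9
y' = 17*cos(195) - 14*sin(195) = -12.7973
z' = 17*sin(195) + 14*cos(195) = -17.9229

(-9, -12.7973, -17.9229)


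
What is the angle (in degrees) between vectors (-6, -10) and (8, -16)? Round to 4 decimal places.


dot = -6*8 + -10*-16 = 112
|u| = 11.6619, |v| = 17.8885
cos(angle) = 0.5369
angle = 57.5288 degrees

57.5288 degrees


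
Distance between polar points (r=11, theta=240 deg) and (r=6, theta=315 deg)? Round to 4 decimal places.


d = sqrt(r1^2 + r2^2 - 2*r1*r2*cos(t2-t1))
d = sqrt(11^2 + 6^2 - 2*11*6*cos(315-240)) = 11.0831

11.0831


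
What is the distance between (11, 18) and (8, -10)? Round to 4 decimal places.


d = sqrt((8-11)^2 + (-10-18)^2) = 28.1603

28.1603


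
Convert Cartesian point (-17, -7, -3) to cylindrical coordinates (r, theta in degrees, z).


r = sqrt((-17)^2 + (-7)^2) = 18.3848
theta = atan2(-7, -17) = 202.3801 deg
z = -3

r = 18.3848, theta = 202.3801 deg, z = -3


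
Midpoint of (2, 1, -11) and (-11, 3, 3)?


Midpoint = ((2+-11)/2, (1+3)/2, (-11+3)/2) = (-4.5, 2, -4)

(-4.5, 2, -4)


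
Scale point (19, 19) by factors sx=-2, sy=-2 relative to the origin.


Scaling: (x*sx, y*sy) = (19*-2, 19*-2) = (-38, -38)

(-38, -38)


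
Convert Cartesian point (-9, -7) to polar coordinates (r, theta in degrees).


r = sqrt((-9)^2 + (-7)^2) = 11.4018
theta = atan2(-7, -9) = 217.875 degrees

r = 11.4018, theta = 217.875 degrees


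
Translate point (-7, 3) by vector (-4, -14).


Translation: (x+dx, y+dy) = (-7+-4, 3+-14) = (-11, -11)

(-11, -11)


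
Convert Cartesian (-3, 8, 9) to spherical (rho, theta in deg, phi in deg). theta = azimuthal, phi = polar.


rho = sqrt((-3)^2 + 8^2 + 9^2) = 12.4097
theta = atan2(8, -3) = 110.556 deg
phi = acos(9/12.4097) = 43.5111 deg

rho = 12.4097, theta = 110.556 deg, phi = 43.5111 deg


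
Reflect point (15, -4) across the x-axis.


Reflection across x-axis: (x, y) -> (x, -y)
(15, -4) -> (15, 4)

(15, 4)


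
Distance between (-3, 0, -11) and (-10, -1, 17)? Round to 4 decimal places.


d = sqrt((-10--3)^2 + (-1-0)^2 + (17--11)^2) = 28.8791

28.8791


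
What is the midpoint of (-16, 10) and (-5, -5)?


Midpoint = ((-16+-5)/2, (10+-5)/2) = (-10.5, 2.5)

(-10.5, 2.5)


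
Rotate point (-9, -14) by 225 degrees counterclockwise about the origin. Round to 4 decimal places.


x' = -9*cos(225) - -14*sin(225) = -3.5355
y' = -9*sin(225) + -14*cos(225) = 16.2635

(-3.5355, 16.2635)


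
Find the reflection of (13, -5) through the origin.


Reflection through origin: (x, y) -> (-x, -y)
(13, -5) -> (-13, 5)

(-13, 5)


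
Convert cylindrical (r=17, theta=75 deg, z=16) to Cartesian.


x = 17 * cos(75) = 4.3999
y = 17 * sin(75) = 16.4207
z = 16

(4.3999, 16.4207, 16)


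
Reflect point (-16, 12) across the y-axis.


Reflection across y-axis: (x, y) -> (-x, y)
(-16, 12) -> (16, 12)

(16, 12)


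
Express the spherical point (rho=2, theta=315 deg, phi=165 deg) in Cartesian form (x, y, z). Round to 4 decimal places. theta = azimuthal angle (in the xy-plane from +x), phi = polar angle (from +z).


x = 2 * sin(165) * cos(315) = 0.366
y = 2 * sin(165) * sin(315) = -0.366
z = 2 * cos(165) = -1.9319

(0.366, -0.366, -1.9319)


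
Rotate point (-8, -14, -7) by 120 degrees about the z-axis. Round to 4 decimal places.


x' = -8*cos(120) - -14*sin(120) = 16.1244
y' = -8*sin(120) + -14*cos(120) = 0.0718
z' = -7

(16.1244, 0.0718, -7)


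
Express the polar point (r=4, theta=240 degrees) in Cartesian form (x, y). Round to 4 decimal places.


x = 4 * cos(240) = -2
y = 4 * sin(240) = -3.4641

(-2, -3.4641)


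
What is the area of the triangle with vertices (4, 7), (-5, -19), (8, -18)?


Area = |x1(y2-y3) + x2(y3-y1) + x3(y1-y2)| / 2
= |4*(-19--18) + -5*(-18-7) + 8*(7--19)| / 2
= 164.5

164.5


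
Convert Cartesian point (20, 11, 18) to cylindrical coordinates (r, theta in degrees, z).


r = sqrt(20^2 + 11^2) = 22.8254
theta = atan2(11, 20) = 28.8108 deg
z = 18

r = 22.8254, theta = 28.8108 deg, z = 18


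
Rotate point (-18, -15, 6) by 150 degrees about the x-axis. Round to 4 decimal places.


x' = -18
y' = -15*cos(150) - 6*sin(150) = 9.9904
z' = -15*sin(150) + 6*cos(150) = -12.6962

(-18, 9.9904, -12.6962)


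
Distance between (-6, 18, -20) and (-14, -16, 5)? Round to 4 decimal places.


d = sqrt((-14--6)^2 + (-16-18)^2 + (5--20)^2) = 42.9535

42.9535


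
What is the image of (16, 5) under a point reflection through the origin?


Reflection through origin: (x, y) -> (-x, -y)
(16, 5) -> (-16, -5)

(-16, -5)


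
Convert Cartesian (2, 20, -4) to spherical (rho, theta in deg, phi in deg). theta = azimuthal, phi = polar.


rho = sqrt(2^2 + 20^2 + (-4)^2) = 20.4939
theta = atan2(20, 2) = 84.2894 deg
phi = acos(-4/20.4939) = 101.2552 deg

rho = 20.4939, theta = 84.2894 deg, phi = 101.2552 deg


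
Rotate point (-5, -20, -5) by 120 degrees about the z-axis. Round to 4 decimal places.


x' = -5*cos(120) - -20*sin(120) = 19.8205
y' = -5*sin(120) + -20*cos(120) = 5.6699
z' = -5

(19.8205, 5.6699, -5)


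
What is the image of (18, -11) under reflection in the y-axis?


Reflection across y-axis: (x, y) -> (-x, y)
(18, -11) -> (-18, -11)

(-18, -11)


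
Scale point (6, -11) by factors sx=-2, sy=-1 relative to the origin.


Scaling: (x*sx, y*sy) = (6*-2, -11*-1) = (-12, 11)

(-12, 11)


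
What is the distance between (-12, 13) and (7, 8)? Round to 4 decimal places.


d = sqrt((7--12)^2 + (8-13)^2) = 19.6469

19.6469


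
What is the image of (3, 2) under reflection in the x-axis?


Reflection across x-axis: (x, y) -> (x, -y)
(3, 2) -> (3, -2)

(3, -2)


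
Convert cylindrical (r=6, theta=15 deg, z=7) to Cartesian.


x = 6 * cos(15) = 5.7956
y = 6 * sin(15) = 1.5529
z = 7

(5.7956, 1.5529, 7)


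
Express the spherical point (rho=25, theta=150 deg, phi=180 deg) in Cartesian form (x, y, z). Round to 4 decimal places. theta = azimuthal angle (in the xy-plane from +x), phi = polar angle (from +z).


x = 25 * sin(180) * cos(150) = 0
y = 25 * sin(180) * sin(150) = 0
z = 25 * cos(180) = -25

(0, 0, -25)


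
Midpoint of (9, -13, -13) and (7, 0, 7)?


Midpoint = ((9+7)/2, (-13+0)/2, (-13+7)/2) = (8, -6.5, -3)

(8, -6.5, -3)


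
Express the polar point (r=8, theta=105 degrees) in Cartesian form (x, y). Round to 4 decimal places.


x = 8 * cos(105) = -2.0706
y = 8 * sin(105) = 7.7274

(-2.0706, 7.7274)


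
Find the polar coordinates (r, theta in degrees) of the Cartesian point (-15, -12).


r = sqrt((-15)^2 + (-12)^2) = 19.2094
theta = atan2(-12, -15) = 218.6598 degrees

r = 19.2094, theta = 218.6598 degrees


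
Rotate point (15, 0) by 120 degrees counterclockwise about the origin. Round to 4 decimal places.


x' = 15*cos(120) - 0*sin(120) = -7.5
y' = 15*sin(120) + 0*cos(120) = 12.9904

(-7.5, 12.9904)


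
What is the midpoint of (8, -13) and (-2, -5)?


Midpoint = ((8+-2)/2, (-13+-5)/2) = (3, -9)

(3, -9)


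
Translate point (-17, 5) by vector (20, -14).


Translation: (x+dx, y+dy) = (-17+20, 5+-14) = (3, -9)

(3, -9)


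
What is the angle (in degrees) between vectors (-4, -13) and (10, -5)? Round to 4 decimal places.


dot = -4*10 + -13*-5 = 25
|u| = 13.6015, |v| = 11.1803
cos(angle) = 0.1644
angle = 80.5377 degrees

80.5377 degrees


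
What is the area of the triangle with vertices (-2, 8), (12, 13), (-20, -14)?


Area = |x1(y2-y3) + x2(y3-y1) + x3(y1-y2)| / 2
= |-2*(13--14) + 12*(-14-8) + -20*(8-13)| / 2
= 109

109


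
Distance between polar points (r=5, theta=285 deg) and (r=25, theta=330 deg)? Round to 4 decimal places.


d = sqrt(r1^2 + r2^2 - 2*r1*r2*cos(t2-t1))
d = sqrt(5^2 + 25^2 - 2*5*25*cos(330-285)) = 21.7537

21.7537


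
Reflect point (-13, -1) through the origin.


Reflection through origin: (x, y) -> (-x, -y)
(-13, -1) -> (13, 1)

(13, 1)


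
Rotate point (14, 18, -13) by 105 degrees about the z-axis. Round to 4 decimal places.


x' = 14*cos(105) - 18*sin(105) = -21.0101
y' = 14*sin(105) + 18*cos(105) = 8.8642
z' = -13

(-21.0101, 8.8642, -13)


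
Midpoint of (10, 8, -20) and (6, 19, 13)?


Midpoint = ((10+6)/2, (8+19)/2, (-20+13)/2) = (8, 13.5, -3.5)

(8, 13.5, -3.5)


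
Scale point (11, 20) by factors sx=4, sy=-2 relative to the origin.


Scaling: (x*sx, y*sy) = (11*4, 20*-2) = (44, -40)

(44, -40)


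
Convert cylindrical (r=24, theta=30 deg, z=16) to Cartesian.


x = 24 * cos(30) = 20.7846
y = 24 * sin(30) = 12
z = 16

(20.7846, 12, 16)


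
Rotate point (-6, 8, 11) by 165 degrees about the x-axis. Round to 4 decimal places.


x' = -6
y' = 8*cos(165) - 11*sin(165) = -10.5744
z' = 8*sin(165) + 11*cos(165) = -8.5546

(-6, -10.5744, -8.5546)


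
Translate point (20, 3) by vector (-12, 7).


Translation: (x+dx, y+dy) = (20+-12, 3+7) = (8, 10)

(8, 10)


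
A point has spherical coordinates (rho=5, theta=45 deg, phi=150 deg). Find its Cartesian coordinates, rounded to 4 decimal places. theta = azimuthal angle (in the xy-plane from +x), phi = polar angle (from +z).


x = 5 * sin(150) * cos(45) = 1.7678
y = 5 * sin(150) * sin(45) = 1.7678
z = 5 * cos(150) = -4.3301

(1.7678, 1.7678, -4.3301)


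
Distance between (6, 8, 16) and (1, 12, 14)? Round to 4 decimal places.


d = sqrt((1-6)^2 + (12-8)^2 + (14-16)^2) = 6.7082

6.7082


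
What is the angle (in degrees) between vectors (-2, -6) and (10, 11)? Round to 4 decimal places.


dot = -2*10 + -6*11 = -86
|u| = 6.3246, |v| = 14.8661
cos(angle) = -0.9147
angle = 156.1613 degrees

156.1613 degrees


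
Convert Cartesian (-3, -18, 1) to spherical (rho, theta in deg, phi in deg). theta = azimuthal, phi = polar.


rho = sqrt((-3)^2 + (-18)^2 + 1^2) = 18.2757
theta = atan2(-18, -3) = 260.5377 deg
phi = acos(1/18.2757) = 86.8633 deg

rho = 18.2757, theta = 260.5377 deg, phi = 86.8633 deg


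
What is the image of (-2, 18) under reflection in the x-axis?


Reflection across x-axis: (x, y) -> (x, -y)
(-2, 18) -> (-2, -18)

(-2, -18)


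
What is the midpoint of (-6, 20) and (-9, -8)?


Midpoint = ((-6+-9)/2, (20+-8)/2) = (-7.5, 6)

(-7.5, 6)


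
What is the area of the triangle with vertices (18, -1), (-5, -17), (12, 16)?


Area = |x1(y2-y3) + x2(y3-y1) + x3(y1-y2)| / 2
= |18*(-17-16) + -5*(16--1) + 12*(-1--17)| / 2
= 243.5

243.5


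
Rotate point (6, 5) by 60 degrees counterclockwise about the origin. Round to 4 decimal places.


x' = 6*cos(60) - 5*sin(60) = -1.3301
y' = 6*sin(60) + 5*cos(60) = 7.6962

(-1.3301, 7.6962)


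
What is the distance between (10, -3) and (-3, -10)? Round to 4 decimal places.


d = sqrt((-3-10)^2 + (-10--3)^2) = 14.7648

14.7648


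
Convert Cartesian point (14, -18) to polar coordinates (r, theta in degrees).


r = sqrt(14^2 + (-18)^2) = 22.8035
theta = atan2(-18, 14) = 307.875 degrees

r = 22.8035, theta = 307.875 degrees


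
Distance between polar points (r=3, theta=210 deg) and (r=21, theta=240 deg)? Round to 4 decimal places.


d = sqrt(r1^2 + r2^2 - 2*r1*r2*cos(t2-t1))
d = sqrt(3^2 + 21^2 - 2*3*21*cos(240-210)) = 18.463

18.463


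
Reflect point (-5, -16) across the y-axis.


Reflection across y-axis: (x, y) -> (-x, y)
(-5, -16) -> (5, -16)

(5, -16)


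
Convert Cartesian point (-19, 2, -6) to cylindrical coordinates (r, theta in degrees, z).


r = sqrt((-19)^2 + 2^2) = 19.105
theta = atan2(2, -19) = 173.991 deg
z = -6

r = 19.105, theta = 173.991 deg, z = -6


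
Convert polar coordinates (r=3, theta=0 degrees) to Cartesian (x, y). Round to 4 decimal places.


x = 3 * cos(0) = 3
y = 3 * sin(0) = 0

(3, 0)


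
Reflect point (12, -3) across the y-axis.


Reflection across y-axis: (x, y) -> (-x, y)
(12, -3) -> (-12, -3)

(-12, -3)


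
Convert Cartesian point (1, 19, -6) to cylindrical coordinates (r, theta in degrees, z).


r = sqrt(1^2 + 19^2) = 19.0263
theta = atan2(19, 1) = 86.9872 deg
z = -6

r = 19.0263, theta = 86.9872 deg, z = -6


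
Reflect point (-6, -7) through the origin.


Reflection through origin: (x, y) -> (-x, -y)
(-6, -7) -> (6, 7)

(6, 7)


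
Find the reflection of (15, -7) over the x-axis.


Reflection across x-axis: (x, y) -> (x, -y)
(15, -7) -> (15, 7)

(15, 7)


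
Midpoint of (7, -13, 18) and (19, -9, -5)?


Midpoint = ((7+19)/2, (-13+-9)/2, (18+-5)/2) = (13, -11, 6.5)

(13, -11, 6.5)


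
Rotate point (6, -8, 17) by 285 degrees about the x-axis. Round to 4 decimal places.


x' = 6
y' = -8*cos(285) - 17*sin(285) = 14.3502
z' = -8*sin(285) + 17*cos(285) = 12.1273

(6, 14.3502, 12.1273)


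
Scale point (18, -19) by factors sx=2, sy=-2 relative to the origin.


Scaling: (x*sx, y*sy) = (18*2, -19*-2) = (36, 38)

(36, 38)


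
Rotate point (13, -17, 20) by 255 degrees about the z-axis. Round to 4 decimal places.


x' = 13*cos(255) - -17*sin(255) = -19.7854
y' = 13*sin(255) + -17*cos(255) = -8.1571
z' = 20

(-19.7854, -8.1571, 20)


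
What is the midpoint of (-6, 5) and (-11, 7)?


Midpoint = ((-6+-11)/2, (5+7)/2) = (-8.5, 6)

(-8.5, 6)


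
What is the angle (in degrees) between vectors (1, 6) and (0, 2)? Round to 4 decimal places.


dot = 1*0 + 6*2 = 12
|u| = 6.0828, |v| = 2
cos(angle) = 0.9864
angle = 9.4623 degrees

9.4623 degrees


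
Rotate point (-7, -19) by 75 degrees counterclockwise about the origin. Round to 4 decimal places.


x' = -7*cos(75) - -19*sin(75) = 16.5409
y' = -7*sin(75) + -19*cos(75) = -11.679

(16.5409, -11.679)


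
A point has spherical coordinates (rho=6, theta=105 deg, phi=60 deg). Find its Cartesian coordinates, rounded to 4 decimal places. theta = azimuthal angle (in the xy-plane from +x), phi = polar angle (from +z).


x = 6 * sin(60) * cos(105) = -1.3449
y = 6 * sin(60) * sin(105) = 5.0191
z = 6 * cos(60) = 3

(-1.3449, 5.0191, 3)


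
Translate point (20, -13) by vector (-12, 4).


Translation: (x+dx, y+dy) = (20+-12, -13+4) = (8, -9)

(8, -9)


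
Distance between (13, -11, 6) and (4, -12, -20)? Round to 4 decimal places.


d = sqrt((4-13)^2 + (-12--11)^2 + (-20-6)^2) = 27.5318

27.5318


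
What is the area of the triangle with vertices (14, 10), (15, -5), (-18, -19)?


Area = |x1(y2-y3) + x2(y3-y1) + x3(y1-y2)| / 2
= |14*(-5--19) + 15*(-19-10) + -18*(10--5)| / 2
= 254.5

254.5


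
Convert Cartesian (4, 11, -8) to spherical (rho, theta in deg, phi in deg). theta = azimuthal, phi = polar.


rho = sqrt(4^2 + 11^2 + (-8)^2) = 14.1774
theta = atan2(11, 4) = 70.0169 deg
phi = acos(-8/14.1774) = 124.3521 deg

rho = 14.1774, theta = 70.0169 deg, phi = 124.3521 deg


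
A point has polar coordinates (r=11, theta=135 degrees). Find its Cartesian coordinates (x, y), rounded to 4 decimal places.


x = 11 * cos(135) = -7.7782
y = 11 * sin(135) = 7.7782

(-7.7782, 7.7782)


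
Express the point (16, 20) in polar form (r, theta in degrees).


r = sqrt(16^2 + 20^2) = 25.6125
theta = atan2(20, 16) = 51.3402 degrees

r = 25.6125, theta = 51.3402 degrees


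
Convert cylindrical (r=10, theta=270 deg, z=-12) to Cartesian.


x = 10 * cos(270) = 0
y = 10 * sin(270) = -10
z = -12

(0, -10, -12)


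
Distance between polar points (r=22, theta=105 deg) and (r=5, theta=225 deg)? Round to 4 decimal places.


d = sqrt(r1^2 + r2^2 - 2*r1*r2*cos(t2-t1))
d = sqrt(22^2 + 5^2 - 2*22*5*cos(225-105)) = 24.8797

24.8797


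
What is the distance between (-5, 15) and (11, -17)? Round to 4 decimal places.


d = sqrt((11--5)^2 + (-17-15)^2) = 35.7771

35.7771


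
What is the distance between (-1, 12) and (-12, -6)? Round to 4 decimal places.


d = sqrt((-12--1)^2 + (-6-12)^2) = 21.095

21.095


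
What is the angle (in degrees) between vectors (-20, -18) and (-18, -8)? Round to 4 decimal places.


dot = -20*-18 + -18*-8 = 504
|u| = 26.9072, |v| = 19.6977
cos(angle) = 0.9509
angle = 18.0247 degrees

18.0247 degrees


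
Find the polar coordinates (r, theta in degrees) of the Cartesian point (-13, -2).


r = sqrt((-13)^2 + (-2)^2) = 13.1529
theta = atan2(-2, -13) = 188.7462 degrees

r = 13.1529, theta = 188.7462 degrees


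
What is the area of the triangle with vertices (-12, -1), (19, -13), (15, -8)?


Area = |x1(y2-y3) + x2(y3-y1) + x3(y1-y2)| / 2
= |-12*(-13--8) + 19*(-8--1) + 15*(-1--13)| / 2
= 53.5

53.5


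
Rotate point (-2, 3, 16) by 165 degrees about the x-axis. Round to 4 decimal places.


x' = -2
y' = 3*cos(165) - 16*sin(165) = -7.0389
z' = 3*sin(165) + 16*cos(165) = -14.6784

(-2, -7.0389, -14.6784)


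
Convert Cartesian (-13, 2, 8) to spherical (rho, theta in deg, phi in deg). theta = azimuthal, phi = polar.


rho = sqrt((-13)^2 + 2^2 + 8^2) = 15.3948
theta = atan2(2, -13) = 171.2538 deg
phi = acos(8/15.3948) = 58.6908 deg

rho = 15.3948, theta = 171.2538 deg, phi = 58.6908 deg


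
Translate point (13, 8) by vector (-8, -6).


Translation: (x+dx, y+dy) = (13+-8, 8+-6) = (5, 2)

(5, 2)


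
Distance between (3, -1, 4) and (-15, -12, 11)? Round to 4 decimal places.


d = sqrt((-15-3)^2 + (-12--1)^2 + (11-4)^2) = 22.2261

22.2261


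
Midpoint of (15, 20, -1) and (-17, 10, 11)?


Midpoint = ((15+-17)/2, (20+10)/2, (-1+11)/2) = (-1, 15, 5)

(-1, 15, 5)


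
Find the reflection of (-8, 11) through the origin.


Reflection through origin: (x, y) -> (-x, -y)
(-8, 11) -> (8, -11)

(8, -11)


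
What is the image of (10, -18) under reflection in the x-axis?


Reflection across x-axis: (x, y) -> (x, -y)
(10, -18) -> (10, 18)

(10, 18)


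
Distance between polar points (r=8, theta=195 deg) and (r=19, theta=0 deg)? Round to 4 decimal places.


d = sqrt(r1^2 + r2^2 - 2*r1*r2*cos(t2-t1))
d = sqrt(8^2 + 19^2 - 2*8*19*cos(0-195)) = 26.8075

26.8075


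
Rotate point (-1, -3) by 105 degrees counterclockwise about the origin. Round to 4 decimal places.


x' = -1*cos(105) - -3*sin(105) = 3.1566
y' = -1*sin(105) + -3*cos(105) = -0.1895

(3.1566, -0.1895)


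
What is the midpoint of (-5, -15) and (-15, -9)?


Midpoint = ((-5+-15)/2, (-15+-9)/2) = (-10, -12)

(-10, -12)


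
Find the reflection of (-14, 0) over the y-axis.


Reflection across y-axis: (x, y) -> (-x, y)
(-14, 0) -> (14, 0)

(14, 0)


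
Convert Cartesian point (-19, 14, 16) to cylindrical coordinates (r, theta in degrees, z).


r = sqrt((-19)^2 + 14^2) = 23.6008
theta = atan2(14, -19) = 143.6156 deg
z = 16

r = 23.6008, theta = 143.6156 deg, z = 16


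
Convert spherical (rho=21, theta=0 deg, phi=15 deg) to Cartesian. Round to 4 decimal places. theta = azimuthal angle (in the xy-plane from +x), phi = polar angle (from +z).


x = 21 * sin(15) * cos(0) = 5.4352
y = 21 * sin(15) * sin(0) = 0
z = 21 * cos(15) = 20.2844

(5.4352, 0, 20.2844)


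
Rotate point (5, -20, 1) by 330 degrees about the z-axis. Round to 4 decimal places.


x' = 5*cos(330) - -20*sin(330) = -5.6699
y' = 5*sin(330) + -20*cos(330) = -19.8205
z' = 1

(-5.6699, -19.8205, 1)


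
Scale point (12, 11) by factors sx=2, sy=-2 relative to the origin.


Scaling: (x*sx, y*sy) = (12*2, 11*-2) = (24, -22)

(24, -22)


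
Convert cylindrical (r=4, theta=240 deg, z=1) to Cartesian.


x = 4 * cos(240) = -2
y = 4 * sin(240) = -3.4641
z = 1

(-2, -3.4641, 1)


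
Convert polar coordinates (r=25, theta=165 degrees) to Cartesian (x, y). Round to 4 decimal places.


x = 25 * cos(165) = -24.1481
y = 25 * sin(165) = 6.4705

(-24.1481, 6.4705)


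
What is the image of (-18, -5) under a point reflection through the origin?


Reflection through origin: (x, y) -> (-x, -y)
(-18, -5) -> (18, 5)

(18, 5)


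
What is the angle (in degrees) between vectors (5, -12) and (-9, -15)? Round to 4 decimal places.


dot = 5*-9 + -12*-15 = 135
|u| = 13, |v| = 17.4929
cos(angle) = 0.5936
angle = 53.5836 degrees

53.5836 degrees


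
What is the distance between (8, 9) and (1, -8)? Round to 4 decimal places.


d = sqrt((1-8)^2 + (-8-9)^2) = 18.3848

18.3848


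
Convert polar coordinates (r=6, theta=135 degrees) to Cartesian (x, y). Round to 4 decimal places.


x = 6 * cos(135) = -4.2426
y = 6 * sin(135) = 4.2426

(-4.2426, 4.2426)


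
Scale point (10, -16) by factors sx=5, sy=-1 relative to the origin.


Scaling: (x*sx, y*sy) = (10*5, -16*-1) = (50, 16)

(50, 16)


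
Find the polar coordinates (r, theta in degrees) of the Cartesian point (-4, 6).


r = sqrt((-4)^2 + 6^2) = 7.2111
theta = atan2(6, -4) = 123.6901 degrees

r = 7.2111, theta = 123.6901 degrees


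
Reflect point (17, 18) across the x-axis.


Reflection across x-axis: (x, y) -> (x, -y)
(17, 18) -> (17, -18)

(17, -18)


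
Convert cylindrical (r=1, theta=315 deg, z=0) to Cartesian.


x = 1 * cos(315) = 0.7071
y = 1 * sin(315) = -0.7071
z = 0

(0.7071, -0.7071, 0)


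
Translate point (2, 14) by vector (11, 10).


Translation: (x+dx, y+dy) = (2+11, 14+10) = (13, 24)

(13, 24)


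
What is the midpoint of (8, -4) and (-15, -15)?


Midpoint = ((8+-15)/2, (-4+-15)/2) = (-3.5, -9.5)

(-3.5, -9.5)


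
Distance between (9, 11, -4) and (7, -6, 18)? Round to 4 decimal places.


d = sqrt((7-9)^2 + (-6-11)^2 + (18--4)^2) = 27.8747

27.8747


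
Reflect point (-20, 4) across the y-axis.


Reflection across y-axis: (x, y) -> (-x, y)
(-20, 4) -> (20, 4)

(20, 4)


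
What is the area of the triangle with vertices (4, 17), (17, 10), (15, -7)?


Area = |x1(y2-y3) + x2(y3-y1) + x3(y1-y2)| / 2
= |4*(10--7) + 17*(-7-17) + 15*(17-10)| / 2
= 117.5

117.5


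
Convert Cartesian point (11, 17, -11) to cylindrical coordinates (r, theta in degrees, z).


r = sqrt(11^2 + 17^2) = 20.2485
theta = atan2(17, 11) = 57.0948 deg
z = -11

r = 20.2485, theta = 57.0948 deg, z = -11


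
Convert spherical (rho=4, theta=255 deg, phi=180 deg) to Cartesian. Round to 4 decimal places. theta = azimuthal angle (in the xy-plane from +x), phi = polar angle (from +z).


x = 4 * sin(180) * cos(255) = 0
y = 4 * sin(180) * sin(255) = 0
z = 4 * cos(180) = -4

(0, 0, -4)


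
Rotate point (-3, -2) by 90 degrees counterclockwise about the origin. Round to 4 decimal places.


x' = -3*cos(90) - -2*sin(90) = 2
y' = -3*sin(90) + -2*cos(90) = -3

(2, -3)


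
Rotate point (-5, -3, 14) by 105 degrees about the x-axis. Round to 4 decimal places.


x' = -5
y' = -3*cos(105) - 14*sin(105) = -12.7465
z' = -3*sin(105) + 14*cos(105) = -6.5212

(-5, -12.7465, -6.5212)


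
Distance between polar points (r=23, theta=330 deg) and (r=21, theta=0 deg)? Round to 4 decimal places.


d = sqrt(r1^2 + r2^2 - 2*r1*r2*cos(t2-t1))
d = sqrt(23^2 + 21^2 - 2*23*21*cos(0-330)) = 11.5507

11.5507


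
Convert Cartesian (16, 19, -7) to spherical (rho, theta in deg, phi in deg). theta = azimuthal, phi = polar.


rho = sqrt(16^2 + 19^2 + (-7)^2) = 25.807
theta = atan2(19, 16) = 49.8991 deg
phi = acos(-7/25.807) = 105.7383 deg

rho = 25.807, theta = 49.8991 deg, phi = 105.7383 deg


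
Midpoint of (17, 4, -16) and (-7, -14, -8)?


Midpoint = ((17+-7)/2, (4+-14)/2, (-16+-8)/2) = (5, -5, -12)

(5, -5, -12)


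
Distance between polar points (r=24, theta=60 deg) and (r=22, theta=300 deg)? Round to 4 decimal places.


d = sqrt(r1^2 + r2^2 - 2*r1*r2*cos(t2-t1))
d = sqrt(24^2 + 22^2 - 2*24*22*cos(300-60)) = 39.8497

39.8497


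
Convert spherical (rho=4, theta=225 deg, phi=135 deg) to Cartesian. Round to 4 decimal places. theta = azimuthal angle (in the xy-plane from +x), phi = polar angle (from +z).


x = 4 * sin(135) * cos(225) = -2
y = 4 * sin(135) * sin(225) = -2
z = 4 * cos(135) = -2.8284

(-2, -2, -2.8284)


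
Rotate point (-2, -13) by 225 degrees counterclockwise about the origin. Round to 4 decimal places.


x' = -2*cos(225) - -13*sin(225) = -7.7782
y' = -2*sin(225) + -13*cos(225) = 10.6066

(-7.7782, 10.6066)


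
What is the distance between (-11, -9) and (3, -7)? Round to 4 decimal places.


d = sqrt((3--11)^2 + (-7--9)^2) = 14.1421

14.1421


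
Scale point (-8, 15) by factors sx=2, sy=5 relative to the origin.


Scaling: (x*sx, y*sy) = (-8*2, 15*5) = (-16, 75)

(-16, 75)


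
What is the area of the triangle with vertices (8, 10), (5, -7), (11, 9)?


Area = |x1(y2-y3) + x2(y3-y1) + x3(y1-y2)| / 2
= |8*(-7-9) + 5*(9-10) + 11*(10--7)| / 2
= 27

27


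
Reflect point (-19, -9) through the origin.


Reflection through origin: (x, y) -> (-x, -y)
(-19, -9) -> (19, 9)

(19, 9)


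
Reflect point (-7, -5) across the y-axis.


Reflection across y-axis: (x, y) -> (-x, y)
(-7, -5) -> (7, -5)

(7, -5)


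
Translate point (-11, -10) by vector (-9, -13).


Translation: (x+dx, y+dy) = (-11+-9, -10+-13) = (-20, -23)

(-20, -23)


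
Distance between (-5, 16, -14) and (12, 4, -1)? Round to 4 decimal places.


d = sqrt((12--5)^2 + (4-16)^2 + (-1--14)^2) = 24.5357

24.5357


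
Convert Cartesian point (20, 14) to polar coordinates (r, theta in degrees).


r = sqrt(20^2 + 14^2) = 24.4131
theta = atan2(14, 20) = 34.992 degrees

r = 24.4131, theta = 34.992 degrees


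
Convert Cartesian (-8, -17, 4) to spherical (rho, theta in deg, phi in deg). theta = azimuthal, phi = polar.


rho = sqrt((-8)^2 + (-17)^2 + 4^2) = 19.2094
theta = atan2(-17, -8) = 244.7989 deg
phi = acos(4/19.2094) = 77.9813 deg

rho = 19.2094, theta = 244.7989 deg, phi = 77.9813 deg


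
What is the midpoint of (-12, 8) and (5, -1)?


Midpoint = ((-12+5)/2, (8+-1)/2) = (-3.5, 3.5)

(-3.5, 3.5)


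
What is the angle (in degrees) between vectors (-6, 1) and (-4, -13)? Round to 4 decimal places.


dot = -6*-4 + 1*-13 = 11
|u| = 6.0828, |v| = 13.6015
cos(angle) = 0.133
angle = 82.3596 degrees

82.3596 degrees


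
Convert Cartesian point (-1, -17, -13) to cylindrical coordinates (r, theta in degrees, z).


r = sqrt((-1)^2 + (-17)^2) = 17.0294
theta = atan2(-17, -1) = 266.6335 deg
z = -13

r = 17.0294, theta = 266.6335 deg, z = -13


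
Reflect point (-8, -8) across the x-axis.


Reflection across x-axis: (x, y) -> (x, -y)
(-8, -8) -> (-8, 8)

(-8, 8)


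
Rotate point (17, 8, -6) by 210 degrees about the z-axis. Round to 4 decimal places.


x' = 17*cos(210) - 8*sin(210) = -10.7224
y' = 17*sin(210) + 8*cos(210) = -15.4282
z' = -6

(-10.7224, -15.4282, -6)


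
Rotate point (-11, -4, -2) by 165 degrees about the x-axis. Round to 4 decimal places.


x' = -11
y' = -4*cos(165) - -2*sin(165) = 4.3813
z' = -4*sin(165) + -2*cos(165) = 0.8966

(-11, 4.3813, 0.8966)


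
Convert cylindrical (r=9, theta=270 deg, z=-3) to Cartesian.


x = 9 * cos(270) = 0
y = 9 * sin(270) = -9
z = -3

(0, -9, -3)


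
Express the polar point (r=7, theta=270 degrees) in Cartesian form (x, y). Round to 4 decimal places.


x = 7 * cos(270) = 0
y = 7 * sin(270) = -7

(0, -7)


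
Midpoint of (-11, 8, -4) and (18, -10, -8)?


Midpoint = ((-11+18)/2, (8+-10)/2, (-4+-8)/2) = (3.5, -1, -6)

(3.5, -1, -6)


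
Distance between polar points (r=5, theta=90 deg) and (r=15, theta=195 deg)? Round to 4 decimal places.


d = sqrt(r1^2 + r2^2 - 2*r1*r2*cos(t2-t1))
d = sqrt(5^2 + 15^2 - 2*5*15*cos(195-90)) = 16.9948

16.9948


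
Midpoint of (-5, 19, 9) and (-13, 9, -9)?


Midpoint = ((-5+-13)/2, (19+9)/2, (9+-9)/2) = (-9, 14, 0)

(-9, 14, 0)


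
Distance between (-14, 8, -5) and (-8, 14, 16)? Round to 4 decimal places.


d = sqrt((-8--14)^2 + (14-8)^2 + (16--5)^2) = 22.6495

22.6495


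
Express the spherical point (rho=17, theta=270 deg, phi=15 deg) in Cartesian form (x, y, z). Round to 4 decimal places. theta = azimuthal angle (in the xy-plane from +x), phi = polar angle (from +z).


x = 17 * sin(15) * cos(270) = 0
y = 17 * sin(15) * sin(270) = -4.3999
z = 17 * cos(15) = 16.4207

(0, -4.3999, 16.4207)


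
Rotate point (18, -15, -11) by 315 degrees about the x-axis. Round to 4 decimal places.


x' = 18
y' = -15*cos(315) - -11*sin(315) = -18.3848
z' = -15*sin(315) + -11*cos(315) = 2.8284

(18, -18.3848, 2.8284)


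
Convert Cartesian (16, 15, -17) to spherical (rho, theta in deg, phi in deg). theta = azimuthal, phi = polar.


rho = sqrt(16^2 + 15^2 + (-17)^2) = 27.7489
theta = atan2(15, 16) = 43.1524 deg
phi = acos(-17/27.7489) = 127.7805 deg

rho = 27.7489, theta = 43.1524 deg, phi = 127.7805 deg


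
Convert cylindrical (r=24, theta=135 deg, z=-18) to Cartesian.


x = 24 * cos(135) = -16.9706
y = 24 * sin(135) = 16.9706
z = -18

(-16.9706, 16.9706, -18)


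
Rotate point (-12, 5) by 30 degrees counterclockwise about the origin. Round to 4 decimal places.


x' = -12*cos(30) - 5*sin(30) = -12.8923
y' = -12*sin(30) + 5*cos(30) = -1.6699

(-12.8923, -1.6699)


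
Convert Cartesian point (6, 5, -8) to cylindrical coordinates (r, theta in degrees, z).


r = sqrt(6^2 + 5^2) = 7.8102
theta = atan2(5, 6) = 39.8056 deg
z = -8

r = 7.8102, theta = 39.8056 deg, z = -8


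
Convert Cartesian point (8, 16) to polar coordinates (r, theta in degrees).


r = sqrt(8^2 + 16^2) = 17.8885
theta = atan2(16, 8) = 63.4349 degrees

r = 17.8885, theta = 63.4349 degrees


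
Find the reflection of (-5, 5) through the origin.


Reflection through origin: (x, y) -> (-x, -y)
(-5, 5) -> (5, -5)

(5, -5)


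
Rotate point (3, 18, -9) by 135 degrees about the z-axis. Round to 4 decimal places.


x' = 3*cos(135) - 18*sin(135) = -14.8492
y' = 3*sin(135) + 18*cos(135) = -10.6066
z' = -9

(-14.8492, -10.6066, -9)


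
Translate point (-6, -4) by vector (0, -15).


Translation: (x+dx, y+dy) = (-6+0, -4+-15) = (-6, -19)

(-6, -19)


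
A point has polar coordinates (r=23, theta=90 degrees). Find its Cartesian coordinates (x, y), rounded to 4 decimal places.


x = 23 * cos(90) = 0
y = 23 * sin(90) = 23

(0, 23)


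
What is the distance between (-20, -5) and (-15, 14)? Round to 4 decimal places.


d = sqrt((-15--20)^2 + (14--5)^2) = 19.6469

19.6469


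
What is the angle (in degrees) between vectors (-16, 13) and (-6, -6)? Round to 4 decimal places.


dot = -16*-6 + 13*-6 = 18
|u| = 20.6155, |v| = 8.4853
cos(angle) = 0.1029
angle = 84.0939 degrees

84.0939 degrees


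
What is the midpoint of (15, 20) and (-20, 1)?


Midpoint = ((15+-20)/2, (20+1)/2) = (-2.5, 10.5)

(-2.5, 10.5)


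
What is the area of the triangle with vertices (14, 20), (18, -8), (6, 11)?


Area = |x1(y2-y3) + x2(y3-y1) + x3(y1-y2)| / 2
= |14*(-8-11) + 18*(11-20) + 6*(20--8)| / 2
= 130

130


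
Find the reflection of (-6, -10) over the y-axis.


Reflection across y-axis: (x, y) -> (-x, y)
(-6, -10) -> (6, -10)

(6, -10)


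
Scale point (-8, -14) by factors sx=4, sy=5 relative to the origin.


Scaling: (x*sx, y*sy) = (-8*4, -14*5) = (-32, -70)

(-32, -70)


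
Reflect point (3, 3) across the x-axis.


Reflection across x-axis: (x, y) -> (x, -y)
(3, 3) -> (3, -3)

(3, -3)


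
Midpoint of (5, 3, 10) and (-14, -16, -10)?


Midpoint = ((5+-14)/2, (3+-16)/2, (10+-10)/2) = (-4.5, -6.5, 0)

(-4.5, -6.5, 0)


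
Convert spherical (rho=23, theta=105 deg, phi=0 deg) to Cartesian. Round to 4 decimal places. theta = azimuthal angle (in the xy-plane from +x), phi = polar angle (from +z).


x = 23 * sin(0) * cos(105) = 0
y = 23 * sin(0) * sin(105) = 0
z = 23 * cos(0) = 23

(0, 0, 23)


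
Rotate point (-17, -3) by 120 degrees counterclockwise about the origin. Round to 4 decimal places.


x' = -17*cos(120) - -3*sin(120) = 11.0981
y' = -17*sin(120) + -3*cos(120) = -13.2224

(11.0981, -13.2224)


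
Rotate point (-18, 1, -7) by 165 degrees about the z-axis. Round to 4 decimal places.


x' = -18*cos(165) - 1*sin(165) = 17.1278
y' = -18*sin(165) + 1*cos(165) = -5.6247
z' = -7

(17.1278, -5.6247, -7)


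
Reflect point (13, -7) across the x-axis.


Reflection across x-axis: (x, y) -> (x, -y)
(13, -7) -> (13, 7)

(13, 7)
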